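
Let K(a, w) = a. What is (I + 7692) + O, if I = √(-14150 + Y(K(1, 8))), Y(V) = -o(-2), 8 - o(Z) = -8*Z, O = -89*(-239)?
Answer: 28963 + I*√14142 ≈ 28963.0 + 118.92*I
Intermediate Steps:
O = 21271
o(Z) = 8 + 8*Z (o(Z) = 8 - (-8)*Z = 8 + 8*Z)
Y(V) = 8 (Y(V) = -(8 + 8*(-2)) = -(8 - 16) = -1*(-8) = 8)
I = I*√14142 (I = √(-14150 + 8) = √(-14142) = I*√14142 ≈ 118.92*I)
(I + 7692) + O = (I*√14142 + 7692) + 21271 = (7692 + I*√14142) + 21271 = 28963 + I*√14142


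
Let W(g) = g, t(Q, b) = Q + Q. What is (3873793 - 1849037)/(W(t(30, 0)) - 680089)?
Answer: -2024756/680029 ≈ -2.9775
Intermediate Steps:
t(Q, b) = 2*Q
(3873793 - 1849037)/(W(t(30, 0)) - 680089) = (3873793 - 1849037)/(2*30 - 680089) = 2024756/(60 - 680089) = 2024756/(-680029) = 2024756*(-1/680029) = -2024756/680029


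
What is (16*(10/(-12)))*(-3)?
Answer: 40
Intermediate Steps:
(16*(10/(-12)))*(-3) = (16*(10*(-1/12)))*(-3) = (16*(-⅚))*(-3) = -40/3*(-3) = 40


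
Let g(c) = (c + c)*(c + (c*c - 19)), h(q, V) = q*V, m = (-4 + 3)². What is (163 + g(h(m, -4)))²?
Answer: 47961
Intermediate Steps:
m = 1 (m = (-1)² = 1)
h(q, V) = V*q
g(c) = 2*c*(-19 + c + c²) (g(c) = (2*c)*(c + (c² - 19)) = (2*c)*(c + (-19 + c²)) = (2*c)*(-19 + c + c²) = 2*c*(-19 + c + c²))
(163 + g(h(m, -4)))² = (163 + 2*(-4*1)*(-19 - 4*1 + (-4*1)²))² = (163 + 2*(-4)*(-19 - 4 + (-4)²))² = (163 + 2*(-4)*(-19 - 4 + 16))² = (163 + 2*(-4)*(-7))² = (163 + 56)² = 219² = 47961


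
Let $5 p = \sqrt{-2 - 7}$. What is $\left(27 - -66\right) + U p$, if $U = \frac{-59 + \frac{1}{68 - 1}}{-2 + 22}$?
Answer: $93 - \frac{2964 i}{1675} \approx 93.0 - 1.7696 i$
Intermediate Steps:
$p = \frac{3 i}{5}$ ($p = \frac{\sqrt{-2 - 7}}{5} = \frac{\sqrt{-9}}{5} = \frac{3 i}{5} \approx 0.6 i$)
$U = - \frac{988}{335}$ ($U = \frac{-59 + \frac{1}{67}}{20} = \left(-59 + \frac{1}{67}\right) \frac{1}{20} = \left(- \frac{3952}{67}\right) \frac{1}{20} = - \frac{988}{335} \approx -2.9493$)
$\left(27 - -66\right) + U p = \left(27 - -66\right) - \frac{988 \frac{3 i}{5}}{335} = \left(27 + 66\right) - \frac{2964 i}{1675} = 93 - \frac{2964 i}{1675}$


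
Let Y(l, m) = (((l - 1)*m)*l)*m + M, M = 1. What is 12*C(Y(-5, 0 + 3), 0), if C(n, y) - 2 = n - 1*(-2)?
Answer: 3300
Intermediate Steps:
Y(l, m) = 1 + l*m**2*(-1 + l) (Y(l, m) = (((l - 1)*m)*l)*m + 1 = (((-1 + l)*m)*l)*m + 1 = ((m*(-1 + l))*l)*m + 1 = (l*m*(-1 + l))*m + 1 = l*m**2*(-1 + l) + 1 = 1 + l*m**2*(-1 + l))
C(n, y) = 4 + n (C(n, y) = 2 + (n - 1*(-2)) = 2 + (n + 2) = 2 + (2 + n) = 4 + n)
12*C(Y(-5, 0 + 3), 0) = 12*(4 + (1 + (-5)**2*(0 + 3)**2 - 1*(-5)*(0 + 3)**2)) = 12*(4 + (1 + 25*3**2 - 1*(-5)*3**2)) = 12*(4 + (1 + 25*9 - 1*(-5)*9)) = 12*(4 + (1 + 225 + 45)) = 12*(4 + 271) = 12*275 = 3300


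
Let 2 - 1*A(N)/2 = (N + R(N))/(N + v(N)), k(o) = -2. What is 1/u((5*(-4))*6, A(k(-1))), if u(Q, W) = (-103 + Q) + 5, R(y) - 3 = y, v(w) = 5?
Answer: -1/218 ≈ -0.0045872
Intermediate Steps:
R(y) = 3 + y
A(N) = 4 - 2*(3 + 2*N)/(5 + N) (A(N) = 4 - 2*(N + (3 + N))/(N + 5) = 4 - 2*(3 + 2*N)/(5 + N))
u(Q, W) = -98 + Q
1/u((5*(-4))*6, A(k(-1))) = 1/(-98 + (5*(-4))*6) = 1/(-98 - 20*6) = 1/(-98 - 120) = 1/(-218) = -1/218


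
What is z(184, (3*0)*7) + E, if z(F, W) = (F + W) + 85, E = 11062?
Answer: 11331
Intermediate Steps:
z(F, W) = 85 + F + W
z(184, (3*0)*7) + E = (85 + 184 + (3*0)*7) + 11062 = (85 + 184 + 0*7) + 11062 = (85 + 184 + 0) + 11062 = 269 + 11062 = 11331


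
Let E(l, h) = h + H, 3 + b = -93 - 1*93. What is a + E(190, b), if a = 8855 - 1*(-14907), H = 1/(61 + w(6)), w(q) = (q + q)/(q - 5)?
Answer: 1720830/73 ≈ 23573.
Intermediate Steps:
w(q) = 2*q/(-5 + q) (w(q) = (2*q)/(-5 + q) = 2*q/(-5 + q))
b = -189 (b = -3 + (-93 - 1*93) = -3 + (-93 - 93) = -3 - 186 = -189)
H = 1/73 (H = 1/(61 + 2*6/(-5 + 6)) = 1/(61 + 2*6/1) = 1/(61 + 2*6*1) = 1/(61 + 12) = 1/73 ≈ 0.013699)
E(l, h) = 1/73 + h (E(l, h) = h + 1/73 = 1/73 + h)
a = 23762 (a = 8855 + 14907 = 23762)
a + E(190, b) = 23762 + (1/73 - 189) = 23762 - 13796/73 = 1720830/73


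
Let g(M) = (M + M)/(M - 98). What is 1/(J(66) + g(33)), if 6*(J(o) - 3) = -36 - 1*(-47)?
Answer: 390/1489 ≈ 0.26192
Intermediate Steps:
g(M) = 2*M/(-98 + M) (g(M) = (2*M)/(-98 + M) = 2*M/(-98 + M))
J(o) = 29/6 (J(o) = 3 + (-36 - 1*(-47))/6 = 3 + (-36 + 47)/6 = 3 + (1/6)*11 = 3 + 11/6 = 29/6)
1/(J(66) + g(33)) = 1/(29/6 + 2*33/(-98 + 33)) = 1/(29/6 + 2*33/(-65)) = 1/(29/6 + 2*33*(-1/65)) = 1/(29/6 - 66/65) = 1/(1489/390) = 390/1489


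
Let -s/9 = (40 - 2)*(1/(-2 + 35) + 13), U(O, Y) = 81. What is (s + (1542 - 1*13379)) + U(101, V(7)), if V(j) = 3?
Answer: -178336/11 ≈ -16212.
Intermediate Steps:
s = -49020/11 (s = -9*(40 - 2)*(1/(-2 + 35) + 13) = -342*(1/33 + 13) = -342*430/33 = -9*16340/33 = -49020/11 ≈ -4456.4)
(s + (1542 - 1*13379)) + U(101, V(7)) = (-49020/11 + (1542 - 1*13379)) + 81 = (-49020/11 + (1542 - 13379)) + 81 = (-49020/11 - 11837) + 81 = -179227/11 + 81 = -178336/11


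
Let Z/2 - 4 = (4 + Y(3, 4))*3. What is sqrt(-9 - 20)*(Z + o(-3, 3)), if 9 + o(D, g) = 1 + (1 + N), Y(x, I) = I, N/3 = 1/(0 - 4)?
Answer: 193*I*sqrt(29)/4 ≈ 259.83*I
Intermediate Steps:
N = -3/4 (N = 3/(0 - 4) = 3/(-4) = 3*(-1/4) = -3/4 ≈ -0.75000)
Z = 56 (Z = 8 + 2*((4 + 4)*3) = 8 + 2*(8*3) = 8 + 2*24 = 8 + 48 = 56)
o(D, g) = -31/4 (o(D, g) = -9 + (1 + (1 - 3/4)) = -9 + (1 + 1/4) = -9 + 5/4 = -31/4)
sqrt(-9 - 20)*(Z + o(-3, 3)) = sqrt(-9 - 20)*(56 - 31/4) = sqrt(-29)*(193/4) = (I*sqrt(29))*(193/4) = 193*I*sqrt(29)/4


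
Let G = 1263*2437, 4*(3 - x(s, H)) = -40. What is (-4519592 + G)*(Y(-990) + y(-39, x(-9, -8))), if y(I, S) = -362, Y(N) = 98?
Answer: 380598504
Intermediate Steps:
x(s, H) = 13 (x(s, H) = 3 - ¼*(-40) = 3 + 10 = 13)
G = 3077931
(-4519592 + G)*(Y(-990) + y(-39, x(-9, -8))) = (-4519592 + 3077931)*(98 - 362) = -1441661*(-264) = 380598504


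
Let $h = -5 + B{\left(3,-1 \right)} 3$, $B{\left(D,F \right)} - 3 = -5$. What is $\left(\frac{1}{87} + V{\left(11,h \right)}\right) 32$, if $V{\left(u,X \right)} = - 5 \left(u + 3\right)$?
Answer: $- \frac{194848}{87} \approx -2239.6$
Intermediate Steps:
$B{\left(D,F \right)} = -2$ ($B{\left(D,F \right)} = 3 - 5 = -2$)
$h = -11$ ($h = -5 - 6 = -11$)
$V{\left(u,X \right)} = -15 - 5 u$ ($V{\left(u,X \right)} = - 5 \left(3 + u\right) = -15 - 5 u$)
$\left(\frac{1}{87} + V{\left(11,h \right)}\right) 32 = \left(\frac{1}{87} - 70\right) 32 = \left(- \frac{6089}{87}\right) 32 = - \frac{194848}{87}$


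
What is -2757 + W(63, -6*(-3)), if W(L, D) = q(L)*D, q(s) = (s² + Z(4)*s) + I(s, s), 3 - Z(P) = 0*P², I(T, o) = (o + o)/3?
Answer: 72843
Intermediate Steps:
I(T, o) = 2*o/3 (I(T, o) = (2*o)*(⅓) = 2*o/3)
Z(P) = 3 (Z(P) = 3 - 0*P² = 3 - 1*0 = 3 + 0 = 3)
q(s) = s² + 11*s/3 (q(s) = (s² + 3*s) + 2*s/3 = s² + 11*s/3)
W(L, D) = D*L*(11 + 3*L)/3 (W(L, D) = (L*(11 + 3*L)/3)*D = D*L*(11 + 3*L)/3)
-2757 + W(63, -6*(-3)) = -2757 + (⅓)*(-6*(-3))*63*(11 + 3*63) = -2757 + (⅓)*18*63*(11 + 189) = -2757 + (⅓)*18*63*200 = -2757 + 75600 = 72843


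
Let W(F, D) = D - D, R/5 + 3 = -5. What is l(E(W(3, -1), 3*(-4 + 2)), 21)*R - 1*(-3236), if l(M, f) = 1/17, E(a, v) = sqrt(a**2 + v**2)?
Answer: 54972/17 ≈ 3233.6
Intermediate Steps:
R = -40 (R = -15 + 5*(-5) = -15 - 25 = -40)
W(F, D) = 0
l(M, f) = 1/17
l(E(W(3, -1), 3*(-4 + 2)), 21)*R - 1*(-3236) = (1/17)*(-40) - 1*(-3236) = -40/17 + 3236 = 54972/17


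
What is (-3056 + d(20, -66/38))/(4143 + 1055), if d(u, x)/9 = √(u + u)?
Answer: -1528/2599 + 9*√10/2599 ≈ -0.57697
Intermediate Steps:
d(u, x) = 9*√2*√u (d(u, x) = 9*√(u + u) = 9*√(2*u) = 9*(√2*√u) = 9*√2*√u)
(-3056 + d(20, -66/38))/(4143 + 1055) = (-3056 + 9*√2*√20)/(4143 + 1055) = (-3056 + 9*√2*(2*√5))/5198 = (-3056 + 18*√10)*(1/5198) = -1528/2599 + 9*√10/2599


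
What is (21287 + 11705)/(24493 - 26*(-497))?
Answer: 32992/37415 ≈ 0.88179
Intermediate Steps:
(21287 + 11705)/(24493 - 26*(-497)) = 32992/(24493 + 12922) = 32992/37415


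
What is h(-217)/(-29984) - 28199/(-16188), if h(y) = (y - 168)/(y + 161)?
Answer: 1690815047/970761984 ≈ 1.7417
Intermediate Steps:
h(y) = (-168 + y)/(161 + y)
h(-217)/(-29984) - 28199/(-16188) = ((-168 - 217)/(161 - 217))/(-29984) - 28199/(-16188) = (-385/(-56))*(-1/29984) - 28199*(-1/16188) = -1/56*(-385)*(-1/29984) + 28199/16188 = (55/8)*(-1/29984) + 28199/16188 = -55/239872 + 28199/16188 = 1690815047/970761984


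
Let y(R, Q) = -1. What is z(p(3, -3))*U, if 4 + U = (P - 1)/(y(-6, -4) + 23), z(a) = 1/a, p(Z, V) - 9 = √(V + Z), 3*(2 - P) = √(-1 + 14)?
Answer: -29/66 - √13/594 ≈ -0.44546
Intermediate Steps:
P = 2 - √13/3 (P = 2 - √(-1 + 14)/3 = 2 - √13/3 ≈ 0.79815)
p(Z, V) = 9 + √(V + Z)
U = -87/22 - √13/66 (U = -4 + ((2 - √13/3) - 1)/(-1 + 23) = -4 + (1 - √13/3)/22 = -4 + (1 - √13/3)*(1/22) = -4 + (1/22 - √13/66) = -87/22 - √13/66 ≈ -4.0092)
z(p(3, -3))*U = (-87/22 - √13/66)/(9 + √(-3 + 3)) = (-87/22 - √13/66)/(9 + √0) = (-87/22 - √13/66)/(9 + 0) = (-87/22 - √13/66)/9 = -29/66 - √13/594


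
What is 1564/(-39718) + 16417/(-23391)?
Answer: -344316965/464521869 ≈ -0.74123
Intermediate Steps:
1564/(-39718) + 16417/(-23391) = 1564*(-1/39718) + 16417*(-1/23391) = -782/19859 - 16417/23391 = -344316965/464521869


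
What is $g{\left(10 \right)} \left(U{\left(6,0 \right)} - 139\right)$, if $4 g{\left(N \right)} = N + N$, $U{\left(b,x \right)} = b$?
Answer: $-665$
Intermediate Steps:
$g{\left(N \right)} = \frac{N}{2}$ ($g{\left(N \right)} = \frac{N + N}{4} = \frac{2 N}{4} = \frac{N}{2}$)
$g{\left(10 \right)} \left(U{\left(6,0 \right)} - 139\right) = \frac{1}{2} \cdot 10 \left(6 - 139\right) = 5 \left(-133\right) = -665$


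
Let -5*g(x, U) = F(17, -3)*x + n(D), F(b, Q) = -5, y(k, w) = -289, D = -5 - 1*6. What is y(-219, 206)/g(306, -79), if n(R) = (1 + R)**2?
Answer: -289/286 ≈ -1.0105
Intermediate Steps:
D = -11 (D = -5 - 6 = -11)
g(x, U) = -20 + x (g(x, U) = -(-5*x + (1 - 11)**2)/5 = -(-5*x + (-10)**2)/5 = -(-5*x + 100)/5 = -(100 - 5*x)/5 = -20 + x)
y(-219, 206)/g(306, -79) = -289/(-20 + 306) = -289/286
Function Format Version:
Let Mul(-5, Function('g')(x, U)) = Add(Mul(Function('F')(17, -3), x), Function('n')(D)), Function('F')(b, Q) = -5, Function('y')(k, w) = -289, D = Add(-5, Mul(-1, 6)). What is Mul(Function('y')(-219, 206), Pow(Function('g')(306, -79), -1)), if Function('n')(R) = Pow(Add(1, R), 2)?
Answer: Rational(-289, 286) ≈ -1.0105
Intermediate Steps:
D = -11 (D = Add(-5, -6) = -11)
Function('g')(x, U) = Add(-20, x) (Function('g')(x, U) = Mul(Rational(-1, 5), Add(Mul(-5, x), Pow(Add(1, -11), 2))) = Mul(Rational(-1, 5), Add(Mul(-5, x), Pow(-10, 2))) = Mul(Rational(-1, 5), Add(Mul(-5, x), 100)) = Mul(Rational(-1, 5), Add(100, Mul(-5, x))) = Add(-20, x))
Mul(Function('y')(-219, 206), Pow(Function('g')(306, -79), -1)) = Mul(-289, Pow(Add(-20, 306), -1)) = Mul(-289, Pow(286, -1)) = Mul(-289, Rational(1, 286)) = Rational(-289, 286)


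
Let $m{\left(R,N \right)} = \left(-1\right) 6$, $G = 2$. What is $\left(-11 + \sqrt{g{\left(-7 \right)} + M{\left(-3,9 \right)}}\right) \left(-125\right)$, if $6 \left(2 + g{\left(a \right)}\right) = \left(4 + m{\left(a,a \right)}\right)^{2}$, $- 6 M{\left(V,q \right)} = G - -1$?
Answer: $1375 - \frac{125 i \sqrt{66}}{6} \approx 1375.0 - 169.25 i$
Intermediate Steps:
$m{\left(R,N \right)} = -6$
$M{\left(V,q \right)} = - \frac{1}{2}$ ($M{\left(V,q \right)} = - \frac{2 - -1}{6} = - \frac{2 + 1}{6} = \left(- \frac{1}{6}\right) 3 = - \frac{1}{2}$)
$g{\left(a \right)} = - \frac{4}{3}$ ($g{\left(a \right)} = -2 + \frac{\left(4 - 6\right)^{2}}{6} = -2 + \frac{\left(-2\right)^{2}}{6} = -2 + \frac{1}{6} \cdot 4 = -2 + \frac{2}{3} = - \frac{4}{3}$)
$\left(-11 + \sqrt{g{\left(-7 \right)} + M{\left(-3,9 \right)}}\right) \left(-125\right) = \left(-11 + \sqrt{- \frac{4}{3} - \frac{1}{2}}\right) \left(-125\right) = \left(-11 + \sqrt{- \frac{11}{6}}\right) \left(-125\right) = \left(-11 + \frac{i \sqrt{66}}{6}\right) \left(-125\right) = 1375 - \frac{125 i \sqrt{66}}{6}$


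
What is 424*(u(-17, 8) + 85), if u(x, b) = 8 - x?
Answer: 46640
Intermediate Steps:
424*(u(-17, 8) + 85) = 424*((8 - 1*(-17)) + 85) = 424*((8 + 17) + 85) = 424*(25 + 85) = 424*110 = 46640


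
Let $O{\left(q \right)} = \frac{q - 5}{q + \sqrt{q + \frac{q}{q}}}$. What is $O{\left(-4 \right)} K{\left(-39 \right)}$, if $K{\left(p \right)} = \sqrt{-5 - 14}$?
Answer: $- \frac{9 \sqrt{57}}{19} + \frac{36 i \sqrt{19}}{19} \approx -3.5762 + 8.259 i$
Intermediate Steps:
$K{\left(p \right)} = i \sqrt{19}$ ($K{\left(p \right)} = \sqrt{-19} = i \sqrt{19}$)
$O{\left(q \right)} = \frac{-5 + q}{q + \sqrt{1 + q}}$ ($O{\left(q \right)} = \frac{-5 + q}{q + \sqrt{q + 1}} = \frac{-5 + q}{q + \sqrt{1 + q}}$)
$O{\left(-4 \right)} K{\left(-39 \right)} = \frac{-5 - 4}{-4 + \sqrt{1 - 4}} i \sqrt{19} = \frac{1}{-4 + \sqrt{-3}} \left(-9\right) i \sqrt{19} = \frac{1}{-4 + i \sqrt{3}} \left(-9\right) i \sqrt{19} = - \frac{9}{-4 + i \sqrt{3}} i \sqrt{19} = - \frac{9 i \sqrt{19}}{-4 + i \sqrt{3}}$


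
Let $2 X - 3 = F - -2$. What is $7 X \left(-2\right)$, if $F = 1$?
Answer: $-42$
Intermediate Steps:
$X = 3$ ($X = \frac{3}{2} + \frac{1 - -2}{2} = \frac{3}{2} + \frac{1 + 2}{2} = \frac{3}{2} + \frac{1}{2} \cdot 3 = \frac{3}{2} + \frac{3}{2} = 3$)
$7 X \left(-2\right) = 7 \cdot 3 \left(-2\right) = 21 \left(-2\right) = -42$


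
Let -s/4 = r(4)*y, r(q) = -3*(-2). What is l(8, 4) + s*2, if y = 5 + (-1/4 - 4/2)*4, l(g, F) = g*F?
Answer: 224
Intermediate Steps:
l(g, F) = F*g
r(q) = 6
y = -4 (y = 5 + (-1*1/4 - 4*1/2)*4 = 5 + (-1/4 - 2)*4 = 5 - 9/4*4 = 5 - 9 = -4)
s = 96 (s = -24*(-4) = -4*(-24) = 96)
l(8, 4) + s*2 = 4*8 + 96*2 = 32 + 192 = 224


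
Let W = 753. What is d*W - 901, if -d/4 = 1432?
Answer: -4314085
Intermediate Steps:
d = -5728 (d = -4*1432 = -5728)
d*W - 901 = -5728*753 - 901 = -4313184 - 901 = -4314085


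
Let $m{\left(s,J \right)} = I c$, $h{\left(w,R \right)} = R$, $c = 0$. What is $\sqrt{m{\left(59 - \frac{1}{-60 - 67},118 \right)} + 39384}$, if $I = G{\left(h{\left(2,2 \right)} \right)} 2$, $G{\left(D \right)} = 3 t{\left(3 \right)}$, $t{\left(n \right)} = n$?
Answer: $6 \sqrt{1094} \approx 198.45$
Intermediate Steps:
$G{\left(D \right)} = 9$ ($G{\left(D \right)} = 3 \cdot 3 = 9$)
$I = 18$ ($I = 9 \cdot 2 = 18$)
$m{\left(s,J \right)} = 0$ ($m{\left(s,J \right)} = 18 \cdot 0 = 0$)
$\sqrt{m{\left(59 - \frac{1}{-60 - 67},118 \right)} + 39384} = \sqrt{0 + 39384} = \sqrt{39384} = 6 \sqrt{1094}$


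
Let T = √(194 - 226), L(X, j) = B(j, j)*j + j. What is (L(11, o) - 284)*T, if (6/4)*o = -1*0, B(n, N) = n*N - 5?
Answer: -1136*I*√2 ≈ -1606.5*I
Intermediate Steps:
B(n, N) = -5 + N*n (B(n, N) = N*n - 5 = -5 + N*n)
o = 0 (o = 2*(-1*0)/3 = (⅔)*0 = 0)
L(X, j) = j + j*(-5 + j²) (L(X, j) = (-5 + j*j)*j + j = (-5 + j²)*j + j = j*(-5 + j²) + j = j + j*(-5 + j²))
T = 4*I*√2 (T = √(-32) = 4*I*√2 ≈ 5.6569*I)
(L(11, o) - 284)*T = (0*(-4 + 0²) - 284)*(4*I*√2) = (0*(-4 + 0) - 284)*(4*I*√2) = (0*(-4) - 284)*(4*I*√2) = (0 - 284)*(4*I*√2) = -1136*I*√2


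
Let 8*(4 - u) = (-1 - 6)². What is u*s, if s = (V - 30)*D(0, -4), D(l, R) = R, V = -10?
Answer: -340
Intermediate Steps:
s = 160 (s = (-10 - 30)*(-4) = -40*(-4) = 160)
u = -17/8 (u = 4 - (-1 - 6)²/8 = 4 - ⅛*(-7)² = 4 - ⅛*49 = 4 - 49/8 = -17/8 ≈ -2.1250)
u*s = -17/8*160 = -340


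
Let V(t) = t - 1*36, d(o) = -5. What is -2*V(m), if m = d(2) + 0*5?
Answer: 82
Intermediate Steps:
m = -5 (m = -5 + 0*5 = -5 + 0 = -5)
V(t) = -36 + t (V(t) = t - 36 = -36 + t)
-2*V(m) = -2*(-36 - 5) = -2*(-41) = 82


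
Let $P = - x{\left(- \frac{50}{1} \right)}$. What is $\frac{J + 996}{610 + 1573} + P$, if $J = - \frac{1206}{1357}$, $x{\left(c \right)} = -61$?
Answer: $\frac{182052557}{2962331} \approx 61.456$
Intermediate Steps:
$J = - \frac{1206}{1357}$ ($J = \left(-1206\right) \frac{1}{1357} = - \frac{1206}{1357} \approx -0.88873$)
$P = 61$ ($P = \left(-1\right) \left(-61\right) = 61$)
$\frac{J + 996}{610 + 1573} + P = \frac{- \frac{1206}{1357} + 996}{610 + 1573} + 61 = \frac{1350366}{1357 \cdot 2183} + 61 = \frac{1350366}{1357} \cdot \frac{1}{2183} + 61 = \frac{1350366}{2962331} + 61 = \frac{182052557}{2962331}$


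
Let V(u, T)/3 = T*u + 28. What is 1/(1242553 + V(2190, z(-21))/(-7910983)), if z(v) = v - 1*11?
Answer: 7910983/9829815869755 ≈ 8.0479e-7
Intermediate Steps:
z(v) = -11 + v (z(v) = v - 11 = -11 + v)
V(u, T) = 84 + 3*T*u (V(u, T) = 3*(T*u + 28) = 3*(28 + T*u) = 84 + 3*T*u)
1/(1242553 + V(2190, z(-21))/(-7910983)) = 1/(1242553 + (84 + 3*(-11 - 21)*2190)/(-7910983)) = 1/(1242553 + (84 + 3*(-32)*2190)*(-1/7910983)) = 1/(1242553 + (84 - 210240)*(-1/7910983)) = 1/(1242553 - 210156*(-1/7910983)) = 1/(1242553 + 210156/7910983) = 1/(9829815869755/7910983) = 7910983/9829815869755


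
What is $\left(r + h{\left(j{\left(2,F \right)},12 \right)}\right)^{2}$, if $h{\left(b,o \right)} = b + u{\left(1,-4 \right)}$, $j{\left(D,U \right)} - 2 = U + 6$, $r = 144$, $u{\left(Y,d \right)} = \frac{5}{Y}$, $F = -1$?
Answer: $24336$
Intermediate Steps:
$j{\left(D,U \right)} = 8 + U$ ($j{\left(D,U \right)} = 2 + \left(U + 6\right) = 2 + \left(6 + U\right) = 8 + U$)
$h{\left(b,o \right)} = 5 + b$ ($h{\left(b,o \right)} = b + \frac{5}{1} = b + 5 \cdot 1 = b + 5 = 5 + b$)
$\left(r + h{\left(j{\left(2,F \right)},12 \right)}\right)^{2} = \left(144 + \left(5 + \left(8 - 1\right)\right)\right)^{2} = \left(144 + \left(5 + 7\right)\right)^{2} = \left(144 + 12\right)^{2} = 156^{2} = 24336$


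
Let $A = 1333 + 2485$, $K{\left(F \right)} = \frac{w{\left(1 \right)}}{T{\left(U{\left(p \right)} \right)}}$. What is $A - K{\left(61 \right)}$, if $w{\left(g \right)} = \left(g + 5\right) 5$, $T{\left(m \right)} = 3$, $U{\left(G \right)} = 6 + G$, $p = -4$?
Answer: $3808$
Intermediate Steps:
$w{\left(g \right)} = 25 + 5 g$ ($w{\left(g \right)} = \left(5 + g\right) 5 = 25 + 5 g$)
$K{\left(F \right)} = 10$ ($K{\left(F \right)} = \frac{25 + 5 \cdot 1}{3} = \left(25 + 5\right) \frac{1}{3} = 30 \cdot \frac{1}{3} = 10$)
$A = 3818$
$A - K{\left(61 \right)} = 3818 - 10 = 3808$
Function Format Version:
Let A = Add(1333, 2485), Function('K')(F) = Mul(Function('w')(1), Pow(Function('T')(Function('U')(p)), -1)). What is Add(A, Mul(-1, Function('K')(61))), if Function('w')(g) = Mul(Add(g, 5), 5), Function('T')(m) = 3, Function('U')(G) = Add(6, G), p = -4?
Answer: 3808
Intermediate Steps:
Function('w')(g) = Add(25, Mul(5, g)) (Function('w')(g) = Mul(Add(5, g), 5) = Add(25, Mul(5, g)))
Function('K')(F) = 10 (Function('K')(F) = Mul(Add(25, Mul(5, 1)), Pow(3, -1)) = Mul(Add(25, 5), Rational(1, 3)) = Mul(30, Rational(1, 3)) = 10)
A = 3818
Add(A, Mul(-1, Function('K')(61))) = Add(3818, Mul(-1, 10)) = Add(3818, -10) = 3808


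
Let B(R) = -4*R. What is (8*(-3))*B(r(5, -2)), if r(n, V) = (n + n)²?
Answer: 9600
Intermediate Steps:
r(n, V) = 4*n² (r(n, V) = (2*n)² = 4*n²)
(8*(-3))*B(r(5, -2)) = (8*(-3))*(-16*5²) = -(-96)*4*25 = -(-96)*100 = -24*(-400) = 9600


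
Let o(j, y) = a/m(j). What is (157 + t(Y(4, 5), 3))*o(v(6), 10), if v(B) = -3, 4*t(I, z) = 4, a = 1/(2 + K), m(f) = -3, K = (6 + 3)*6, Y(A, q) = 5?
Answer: -79/84 ≈ -0.94048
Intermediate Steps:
K = 54 (K = 9*6 = 54)
a = 1/56 (a = 1/(2 + 54) = 1/56 ≈ 0.017857)
t(I, z) = 1 (t(I, z) = (¼)*4 = 1)
o(j, y) = -1/168 (o(j, y) = (1/56)/(-3) = (1/56)*(-⅓) = -1/168)
(157 + t(Y(4, 5), 3))*o(v(6), 10) = (157 + 1)*(-1/168) = 158*(-1/168) = -79/84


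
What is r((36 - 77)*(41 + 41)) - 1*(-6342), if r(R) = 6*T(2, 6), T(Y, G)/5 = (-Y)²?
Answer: 6462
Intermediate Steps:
T(Y, G) = 5*Y² (T(Y, G) = 5*(-Y)² = 5*Y²)
r(R) = 120 (r(R) = 6*(5*2²) = 6*(5*4) = 6*20 = 120)
r((36 - 77)*(41 + 41)) - 1*(-6342) = 120 - 1*(-6342) = 120 + 6342 = 6462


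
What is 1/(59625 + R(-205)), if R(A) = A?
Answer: 1/59420 ≈ 1.6829e-5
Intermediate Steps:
1/(59625 + R(-205)) = 1/(59625 - 205) = 1/59420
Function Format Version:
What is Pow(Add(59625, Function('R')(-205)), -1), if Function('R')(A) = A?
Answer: Rational(1, 59420) ≈ 1.6829e-5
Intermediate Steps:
Pow(Add(59625, Function('R')(-205)), -1) = Pow(Add(59625, -205), -1) = Pow(59420, -1) = Rational(1, 59420)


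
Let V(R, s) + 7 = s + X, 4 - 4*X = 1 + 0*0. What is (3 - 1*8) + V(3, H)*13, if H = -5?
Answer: -605/4 ≈ -151.25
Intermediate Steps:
X = ¾ (X = 1 - (1 + 0*0)/4 = 1 - (1 + 0)/4 = 1 - ¼*1 = 1 - ¼ = ¾ ≈ 0.75000)
V(R, s) = -25/4 + s (V(R, s) = -7 + (s + ¾) = -7 + (¾ + s) = -25/4 + s)
(3 - 1*8) + V(3, H)*13 = (3 - 1*8) + (-25/4 - 5)*13 = (3 - 8) - 45/4*13 = -5 - 585/4 = -605/4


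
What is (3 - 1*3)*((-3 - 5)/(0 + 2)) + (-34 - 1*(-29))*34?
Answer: -170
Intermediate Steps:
(3 - 1*3)*((-3 - 5)/(0 + 2)) + (-34 - 1*(-29))*34 = (3 - 3)*(-8/2) + (-34 + 29)*34 = 0*(-8*1/2) - 5*34 = 0*(-4) - 170 = 0 - 170 = -170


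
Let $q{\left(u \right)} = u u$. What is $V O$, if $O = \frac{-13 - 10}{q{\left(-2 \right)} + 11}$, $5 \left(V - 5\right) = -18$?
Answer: $- \frac{161}{75} \approx -2.1467$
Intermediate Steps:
$q{\left(u \right)} = u^{2}$
$V = \frac{7}{5}$ ($V = 5 + \frac{1}{5} \left(-18\right) = 5 - \frac{18}{5} = \frac{7}{5} \approx 1.4$)
$O = - \frac{23}{15}$ ($O = \frac{-13 - 10}{\left(-2\right)^{2} + 11} = - \frac{23}{4 + 11} = - \frac{23}{15} \approx -1.5333$)
$V O = \frac{7}{5} \left(- \frac{23}{15}\right) = - \frac{161}{75}$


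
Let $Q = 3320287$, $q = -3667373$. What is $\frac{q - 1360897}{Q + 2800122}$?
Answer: $- \frac{5028270}{6120409} \approx -0.82156$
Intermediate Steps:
$\frac{q - 1360897}{Q + 2800122} = \frac{-3667373 - 1360897}{3320287 + 2800122} = - \frac{5028270}{6120409}$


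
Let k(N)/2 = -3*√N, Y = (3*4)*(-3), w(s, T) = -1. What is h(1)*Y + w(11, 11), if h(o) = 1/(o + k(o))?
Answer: 31/5 ≈ 6.2000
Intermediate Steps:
Y = -36 (Y = 12*(-3) = -36)
k(N) = -6*√N (k(N) = 2*(-3*√N) = -6*√N)
h(o) = 1/(o - 6*√o)
h(1)*Y + w(11, 11) = -36/(1 - 6*√1) - 1 = -36/(1 - 6*1) - 1 = -36/(1 - 6) - 1 = -36/(-5) - 1 = -⅕*(-36) - 1 = 36/5 - 1 = 31/5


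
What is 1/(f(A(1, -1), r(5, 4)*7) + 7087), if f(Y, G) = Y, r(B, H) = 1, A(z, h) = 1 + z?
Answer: 1/7089 ≈ 0.00014106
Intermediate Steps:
1/(f(A(1, -1), r(5, 4)*7) + 7087) = 1/((1 + 1) + 7087) = 1/(2 + 7087) = 1/7089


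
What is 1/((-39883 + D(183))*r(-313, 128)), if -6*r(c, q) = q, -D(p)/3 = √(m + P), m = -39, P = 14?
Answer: 119649/101801850496 - 45*I/101801850496 ≈ 1.1753e-6 - 4.4204e-10*I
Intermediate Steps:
D(p) = -15*I (D(p) = -3*√(-39 + 14) = -15*I)
r(c, q) = -q/6
1/((-39883 + D(183))*r(-313, 128)) = 1/((-39883 - 15*I)*((-⅙*128))) = ((-39883 + 15*I)/1590653914)/(-64/3) = ((-39883 + 15*I)/1590653914)*(-3/64) = -3*(-39883 + 15*I)/101801850496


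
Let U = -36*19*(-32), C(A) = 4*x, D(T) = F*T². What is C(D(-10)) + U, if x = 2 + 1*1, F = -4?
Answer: 21900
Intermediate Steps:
x = 3 (x = 2 + 1 = 3)
D(T) = -4*T²
C(A) = 12 (C(A) = 4*3 = 12)
U = 21888 (U = -684*(-32) = 21888)
C(D(-10)) + U = 12 + 21888 = 21900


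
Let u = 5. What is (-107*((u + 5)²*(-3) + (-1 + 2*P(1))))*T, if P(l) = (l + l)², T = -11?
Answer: -344861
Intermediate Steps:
P(l) = 4*l² (P(l) = (2*l)² = 4*l²)
(-107*((u + 5)²*(-3) + (-1 + 2*P(1))))*T = -107*((5 + 5)²*(-3) + (-1 + 2*(4*1²)))*(-11) = -107*(10²*(-3) + (-1 + 2*(4*1)))*(-11) = -107*(100*(-3) + (-1 + 2*4))*(-11) = -107*(-300 + (-1 + 8))*(-11) = -107*(-300 + 7)*(-11) = -107*(-293)*(-11) = 31351*(-11) = -344861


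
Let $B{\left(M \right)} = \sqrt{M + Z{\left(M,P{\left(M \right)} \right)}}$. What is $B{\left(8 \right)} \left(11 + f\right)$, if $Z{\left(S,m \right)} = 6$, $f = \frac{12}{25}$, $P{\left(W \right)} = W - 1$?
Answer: $\frac{287 \sqrt{14}}{25} \approx 42.954$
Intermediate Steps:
$P{\left(W \right)} = -1 + W$
$f = \frac{12}{25}$ ($f = 12 \cdot \frac{1}{25} = \frac{12}{25} \approx 0.48$)
$B{\left(M \right)} = \sqrt{6 + M}$ ($B{\left(M \right)} = \sqrt{M + 6} = \sqrt{6 + M}$)
$B{\left(8 \right)} \left(11 + f\right) = \sqrt{6 + 8} \left(11 + \frac{12}{25}\right) = \sqrt{14} \cdot \frac{287}{25} = \frac{287 \sqrt{14}}{25}$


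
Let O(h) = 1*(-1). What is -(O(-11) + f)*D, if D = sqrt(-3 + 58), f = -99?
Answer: 100*sqrt(55) ≈ 741.62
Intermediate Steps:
O(h) = -1
D = sqrt(55) ≈ 7.4162
-(O(-11) + f)*D = -(-1 - 99)*sqrt(55) = -(-100)*sqrt(55) = 100*sqrt(55)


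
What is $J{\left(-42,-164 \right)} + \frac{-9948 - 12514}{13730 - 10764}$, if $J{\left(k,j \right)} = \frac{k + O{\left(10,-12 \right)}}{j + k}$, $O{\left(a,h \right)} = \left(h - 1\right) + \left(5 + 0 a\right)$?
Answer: $- \frac{1119718}{152749} \approx -7.3304$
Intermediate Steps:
$O{\left(a,h \right)} = 4 + h$ ($O{\left(a,h \right)} = \left(-1 + h\right) + \left(5 + 0\right) = \left(-1 + h\right) + 5 = 4 + h$)
$J{\left(k,j \right)} = \frac{-8 + k}{j + k}$ ($J{\left(k,j \right)} = \frac{k + \left(4 - 12\right)}{j + k} = \frac{k - 8}{j + k} = \frac{-8 + k}{j + k}$)
$J{\left(-42,-164 \right)} + \frac{-9948 - 12514}{13730 - 10764} = \frac{-8 - 42}{-164 - 42} + \frac{-9948 - 12514}{13730 - 10764} = \frac{1}{-206} \left(-50\right) + \frac{-9948 - 12514}{2966} = \left(- \frac{1}{206}\right) \left(-50\right) + \left(-9948 - 12514\right) \frac{1}{2966} = \frac{25}{103} - \frac{11231}{1483} = - \frac{1119718}{152749}$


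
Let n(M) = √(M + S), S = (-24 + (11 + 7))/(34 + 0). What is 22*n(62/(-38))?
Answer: 44*I*√47158/323 ≈ 29.582*I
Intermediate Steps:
S = -3/17 (S = (-24 + 18)/34 = -6*1/34 = -3/17 ≈ -0.17647)
n(M) = √(-3/17 + M) (n(M) = √(M - 3/17) = √(-3/17 + M))
22*n(62/(-38)) = 22*(√(-51 + 289*(62/(-38)))/17) = 22*(√(-51 + 289*(62*(-1/38)))/17) = 22*(√(-51 + 289*(-31/19))/17) = 22*(√(-51 - 8959/19)/17) = 22*(√(-9928/19)/17) = 22*((2*I*√47158/19)/17) = 22*(2*I*√47158/323) = 44*I*√47158/323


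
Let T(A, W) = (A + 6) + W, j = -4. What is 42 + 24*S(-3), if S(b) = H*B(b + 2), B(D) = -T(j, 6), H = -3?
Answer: 618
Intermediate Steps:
T(A, W) = 6 + A + W (T(A, W) = (6 + A) + W = 6 + A + W)
B(D) = -8 (B(D) = -(6 - 4 + 6) = -1*8 = -8)
S(b) = 24 (S(b) = -3*(-8) = 24)
42 + 24*S(-3) = 42 + 24*24 = 42 + 576 = 618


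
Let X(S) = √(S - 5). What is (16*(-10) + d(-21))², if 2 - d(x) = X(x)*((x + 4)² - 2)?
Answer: -2116630 + 90692*I*√26 ≈ -2.1166e+6 + 4.6244e+5*I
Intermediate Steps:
X(S) = √(-5 + S)
d(x) = 2 - √(-5 + x)*(-2 + (4 + x)²) (d(x) = 2 - √(-5 + x)*((x + 4)² - 2) = 2 - √(-5 + x)*((4 + x)² - 2) = 2 - √(-5 + x)*(-2 + (4 + x)²))
(16*(-10) + d(-21))² = (16*(-10) + (2 + 2*√(-5 - 21) - √(-5 - 21)*(4 - 21)²))² = (-160 + (2 + 2*√(-26) - 1*√(-26)*(-17)²))² = (-160 + (2 + 2*(I*√26) - 1*I*√26*289))² = (-160 + (2 + 2*I*√26 - 289*I*√26))² = (-160 + (2 - 287*I*√26))² = (-158 - 287*I*√26)²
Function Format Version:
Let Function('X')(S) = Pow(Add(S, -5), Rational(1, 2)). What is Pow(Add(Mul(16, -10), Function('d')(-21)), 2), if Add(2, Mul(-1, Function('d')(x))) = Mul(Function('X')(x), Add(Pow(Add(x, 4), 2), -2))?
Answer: Add(-2116630, Mul(90692, I, Pow(26, Rational(1, 2)))) ≈ Add(-2.1166e+6, Mul(4.6244e+5, I))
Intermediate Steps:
Function('X')(S) = Pow(Add(-5, S), Rational(1, 2))
Function('d')(x) = Add(2, Mul(-1, Pow(Add(-5, x), Rational(1, 2)), Add(-2, Pow(Add(4, x), 2)))) (Function('d')(x) = Add(2, Mul(-1, Mul(Pow(Add(-5, x), Rational(1, 2)), Add(Pow(Add(x, 4), 2), -2)))) = Add(2, Mul(-1, Mul(Pow(Add(-5, x), Rational(1, 2)), Add(Pow(Add(4, x), 2), -2)))) = Add(2, Mul(-1, Mul(Pow(Add(-5, x), Rational(1, 2)), Add(-2, Pow(Add(4, x), 2))))) = Add(2, Mul(-1, Pow(Add(-5, x), Rational(1, 2)), Add(-2, Pow(Add(4, x), 2)))))
Pow(Add(Mul(16, -10), Function('d')(-21)), 2) = Pow(Add(Mul(16, -10), Add(2, Mul(2, Pow(Add(-5, -21), Rational(1, 2))), Mul(-1, Pow(Add(-5, -21), Rational(1, 2)), Pow(Add(4, -21), 2)))), 2) = Pow(Add(-160, Add(2, Mul(2, Pow(-26, Rational(1, 2))), Mul(-1, Pow(-26, Rational(1, 2)), Pow(-17, 2)))), 2) = Pow(Add(-160, Add(2, Mul(2, Mul(I, Pow(26, Rational(1, 2)))), Mul(-1, Mul(I, Pow(26, Rational(1, 2))), 289))), 2) = Pow(Add(-160, Add(2, Mul(2, I, Pow(26, Rational(1, 2))), Mul(-289, I, Pow(26, Rational(1, 2))))), 2) = Pow(Add(-160, Add(2, Mul(-287, I, Pow(26, Rational(1, 2))))), 2) = Pow(Add(-158, Mul(-287, I, Pow(26, Rational(1, 2)))), 2)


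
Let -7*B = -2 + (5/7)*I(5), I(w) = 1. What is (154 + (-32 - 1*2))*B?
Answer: 1080/49 ≈ 22.041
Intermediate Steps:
B = 9/49 (B = -(-2 + (5/7)*1)/7 = -(-2 + 5/7)/7 = -1/7*(-9/7) = 9/49 ≈ 0.18367)
(154 + (-32 - 1*2))*B = (154 + (-32 - 1*2))*(9/49) = (154 + (-32 - 2))*(9/49) = (154 - 34)*(9/49) = 120*(9/49) = 1080/49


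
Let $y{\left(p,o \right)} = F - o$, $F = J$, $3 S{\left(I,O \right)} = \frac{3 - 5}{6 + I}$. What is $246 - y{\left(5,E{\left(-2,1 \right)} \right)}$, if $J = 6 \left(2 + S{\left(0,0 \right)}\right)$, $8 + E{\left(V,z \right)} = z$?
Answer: $\frac{683}{3} \approx 227.67$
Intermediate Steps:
$S{\left(I,O \right)} = - \frac{2}{3 \left(6 + I\right)}$ ($S{\left(I,O \right)} = \frac{\left(3 - 5\right) \frac{1}{6 + I}}{3} = \frac{\left(-2\right) \frac{1}{6 + I}}{3} = - \frac{2}{3 \left(6 + I\right)}$)
$E{\left(V,z \right)} = -8 + z$
$J = \frac{34}{3}$ ($J = 6 \left(2 - \frac{2}{18 + 3 \cdot 0}\right) = 6 \left(2 - \frac{2}{18 + 0}\right) = 6 \left(2 - \frac{2}{18}\right) = 6 \left(2 - \frac{1}{9}\right) = 6 \cdot \frac{17}{9} = \frac{34}{3} \approx 11.333$)
$F = \frac{34}{3} \approx 11.333$
$y{\left(p,o \right)} = \frac{34}{3} - o$
$246 - y{\left(5,E{\left(-2,1 \right)} \right)} = 246 - \left(\frac{34}{3} - \left(-8 + 1\right)\right) = 246 - \left(\frac{34}{3} - -7\right) = 246 - \left(\frac{34}{3} + 7\right) = 246 - \frac{55}{3} = \frac{683}{3}$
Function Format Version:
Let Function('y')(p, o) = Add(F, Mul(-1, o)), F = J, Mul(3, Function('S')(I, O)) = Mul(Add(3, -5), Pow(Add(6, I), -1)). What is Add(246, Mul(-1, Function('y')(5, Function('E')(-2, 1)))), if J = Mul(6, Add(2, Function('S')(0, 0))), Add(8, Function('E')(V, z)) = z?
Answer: Rational(683, 3) ≈ 227.67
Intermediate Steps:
Function('S')(I, O) = Mul(Rational(-2, 3), Pow(Add(6, I), -1)) (Function('S')(I, O) = Mul(Rational(1, 3), Mul(Add(3, -5), Pow(Add(6, I), -1))) = Mul(Rational(1, 3), Mul(-2, Pow(Add(6, I), -1))) = Mul(Rational(-2, 3), Pow(Add(6, I), -1)))
Function('E')(V, z) = Add(-8, z)
J = Rational(34, 3) (J = Mul(6, Add(2, Mul(-2, Pow(Add(18, Mul(3, 0)), -1)))) = Mul(6, Add(2, Mul(-2, Pow(Add(18, 0), -1)))) = Mul(6, Add(2, Mul(-2, Pow(18, -1)))) = Mul(6, Add(2, Mul(-2, Rational(1, 18)))) = Mul(6, Add(2, Rational(-1, 9))) = Mul(6, Rational(17, 9)) = Rational(34, 3) ≈ 11.333)
F = Rational(34, 3) ≈ 11.333
Function('y')(p, o) = Add(Rational(34, 3), Mul(-1, o))
Add(246, Mul(-1, Function('y')(5, Function('E')(-2, 1)))) = Add(246, Mul(-1, Add(Rational(34, 3), Mul(-1, Add(-8, 1))))) = Add(246, Mul(-1, Add(Rational(34, 3), Mul(-1, -7)))) = Add(246, Mul(-1, Add(Rational(34, 3), 7))) = Add(246, Mul(-1, Rational(55, 3))) = Add(246, Rational(-55, 3)) = Rational(683, 3)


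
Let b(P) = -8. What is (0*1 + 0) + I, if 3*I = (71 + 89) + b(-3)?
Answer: 152/3 ≈ 50.667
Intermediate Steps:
I = 152/3 (I = ((71 + 89) - 8)/3 = (160 - 8)/3 = (1/3)*152 = 152/3 ≈ 50.667)
(0*1 + 0) + I = (0*1 + 0) + 152/3 = (0 + 0) + 152/3 = 0 + 152/3 = 152/3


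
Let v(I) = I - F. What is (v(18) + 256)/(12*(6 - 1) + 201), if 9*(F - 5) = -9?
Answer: 30/29 ≈ 1.0345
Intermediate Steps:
F = 4 (F = 5 + (1/9)*(-9) = 5 - 1 = 4)
v(I) = -4 + I (v(I) = I - 1*4 = I - 4 = -4 + I)
(v(18) + 256)/(12*(6 - 1) + 201) = ((-4 + 18) + 256)/(12*(6 - 1) + 201) = (14 + 256)/(12*5 + 201) = 270/(60 + 201) = 270/261 = 270*(1/261) = 30/29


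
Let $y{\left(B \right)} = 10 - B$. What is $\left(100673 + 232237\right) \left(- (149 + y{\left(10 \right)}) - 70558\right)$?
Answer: $-23539067370$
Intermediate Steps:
$\left(100673 + 232237\right) \left(- (149 + y{\left(10 \right)}) - 70558\right) = \left(100673 + 232237\right) \left(- (149 + \left(10 - 10\right)) - 70558\right) = 332910 \left(- (149 + \left(10 - 10\right)) - 70558\right) = 332910 \left(- (149 + 0) - 70558\right) = 332910 \left(\left(-1\right) 149 - 70558\right) = 332910 \left(-149 - 70558\right) = 332910 \left(-70707\right) = -23539067370$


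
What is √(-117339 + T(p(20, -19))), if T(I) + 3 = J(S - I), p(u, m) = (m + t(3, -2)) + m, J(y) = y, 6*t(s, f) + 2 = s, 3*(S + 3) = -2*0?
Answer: I*√4223058/6 ≈ 342.5*I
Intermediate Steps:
S = -3 (S = -3 + (-2*0)/3 = -3 + (⅓)*0 = -3 + 0 = -3)
t(s, f) = -⅓ + s/6
p(u, m) = ⅙ + 2*m (p(u, m) = (m + (-⅓ + (⅙)*3)) + m = (m + (-⅓ + ½)) + m = (m + ⅙) + m = (⅙ + m) + m = ⅙ + 2*m)
T(I) = -6 - I (T(I) = -3 + (-3 - I) = -6 - I)
√(-117339 + T(p(20, -19))) = √(-117339 + (-6 - (⅙ + 2*(-19)))) = √(-117339 + (-6 - (⅙ - 38))) = √(-117339 + (-6 - 1*(-227/6))) = √(-117339 + (-6 + 227/6)) = √(-117339 + 191/6) = √(-703843/6) = I*√4223058/6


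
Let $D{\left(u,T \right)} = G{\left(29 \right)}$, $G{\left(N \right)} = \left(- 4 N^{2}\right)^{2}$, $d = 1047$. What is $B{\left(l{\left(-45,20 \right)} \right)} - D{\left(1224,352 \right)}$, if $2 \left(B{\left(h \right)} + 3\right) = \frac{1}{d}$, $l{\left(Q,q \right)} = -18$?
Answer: $- \frac{23696748905}{2094} \approx -1.1316 \cdot 10^{7}$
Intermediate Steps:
$G{\left(N \right)} = 16 N^{4}$
$D{\left(u,T \right)} = 11316496$ ($D{\left(u,T \right)} = 16 \cdot 29^{4} = 16 \cdot 707281 = 11316496$)
$B{\left(h \right)} = - \frac{6281}{2094}$ ($B{\left(h \right)} = -3 + \frac{1}{2 \cdot 1047} = -3 + \frac{1}{2} \cdot \frac{1}{1047} = -3 + \frac{1}{2094} = - \frac{6281}{2094}$)
$B{\left(l{\left(-45,20 \right)} \right)} - D{\left(1224,352 \right)} = - \frac{6281}{2094} - 11316496 = - \frac{23696748905}{2094}$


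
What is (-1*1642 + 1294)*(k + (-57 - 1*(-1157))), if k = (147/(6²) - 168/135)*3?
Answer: -1928819/5 ≈ -3.8576e+5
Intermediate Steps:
k = 511/60 (k = (147/36 - 168*1/135)*3 = (147*(1/36) - 56/45)*3 = (49/12 - 56/45)*3 = (511/180)*3 = 511/60 ≈ 8.5167)
(-1*1642 + 1294)*(k + (-57 - 1*(-1157))) = (-1*1642 + 1294)*(511/60 + (-57 - 1*(-1157))) = (-1642 + 1294)*(511/60 + (-57 + 1157)) = -348*(511/60 + 1100) = -348*66511/60 = -1928819/5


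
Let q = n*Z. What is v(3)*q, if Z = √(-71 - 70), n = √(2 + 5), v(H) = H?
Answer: 3*I*√987 ≈ 94.25*I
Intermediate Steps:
n = √7 ≈ 2.6458
Z = I*√141 (Z = √(-141) = I*√141 ≈ 11.874*I)
q = I*√987 (q = √7*(I*√141) = I*√987 ≈ 31.417*I)
v(3)*q = 3*(I*√987) = 3*I*√987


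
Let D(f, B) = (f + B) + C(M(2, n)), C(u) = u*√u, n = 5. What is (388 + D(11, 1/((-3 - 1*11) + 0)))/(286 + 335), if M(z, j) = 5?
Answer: 5585/8694 + 5*√5/621 ≈ 0.66040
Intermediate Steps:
C(u) = u^(3/2)
D(f, B) = B + f + 5*√5 (D(f, B) = (f + B) + 5^(3/2) = (B + f) + 5*√5 = B + f + 5*√5)
(388 + D(11, 1/((-3 - 1*11) + 0)))/(286 + 335) = (388 + (1/((-3 - 1*11) + 0) + 11 + 5*√5))/(286 + 335) = (388 + (1/((-3 - 11) + 0) + 11 + 5*√5))/621 = (388 + (1/(-14 + 0) + 11 + 5*√5))*(1/621) = (388 + (1/(-14) + 11 + 5*√5))*(1/621) = (388 + (-1/14 + 11 + 5*√5))*(1/621) = (388 + (153/14 + 5*√5))*(1/621) = (5585/14 + 5*√5)*(1/621) = 5585/8694 + 5*√5/621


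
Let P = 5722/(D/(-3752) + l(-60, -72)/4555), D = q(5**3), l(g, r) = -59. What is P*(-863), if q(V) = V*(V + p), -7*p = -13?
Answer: 36922229509795/31697161 ≈ 1.1648e+6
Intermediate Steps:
p = 13/7 (p = -1/7*(-13) = 13/7 ≈ 1.8571)
q(V) = V*(13/7 + V) (q(V) = V*(V + 13/7) = V*(13/7 + V))
D = 111000/7 (D = (1/7)*5**3*(13 + 7*5**3) = (1/7)*125*(13 + 7*125) = (1/7)*125*(13 + 875) = (1/7)*125*888 = 111000/7 ≈ 15857.)
P = -42783579965/31697161 (P = 5722/((111000/7)/(-3752) - 59/4555) = 5722/((111000/7)*(-1/3752) - 59*1/4555) = 5722/(-13875/3283 - 59/4555) = 5722/(-63394322/14954065) = 5722*(-14954065/63394322) = -42783579965/31697161 ≈ -1349.8)
P*(-863) = -42783579965/31697161*(-863) = 36922229509795/31697161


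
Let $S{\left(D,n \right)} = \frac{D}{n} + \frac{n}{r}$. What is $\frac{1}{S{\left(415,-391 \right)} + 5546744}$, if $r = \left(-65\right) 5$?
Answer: $\frac{127075}{704852511806} \approx 1.8029 \cdot 10^{-7}$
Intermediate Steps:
$r = -325$
$S{\left(D,n \right)} = - \frac{n}{325} + \frac{D}{n}$ ($S{\left(D,n \right)} = \frac{D}{n} + \frac{n}{-325} = \frac{D}{n} + n \left(- \frac{1}{325}\right) = \frac{D}{n} - \frac{n}{325} = - \frac{n}{325} + \frac{D}{n}$)
$\frac{1}{S{\left(415,-391 \right)} + 5546744} = \frac{1}{\left(\left(- \frac{1}{325}\right) \left(-391\right) + \frac{415}{-391}\right) + 5546744} = \frac{1}{\left(\frac{391}{325} + 415 \left(- \frac{1}{391}\right)\right) + 5546744} = \frac{1}{\left(\frac{391}{325} - \frac{415}{391}\right) + 5546744} = \frac{1}{\frac{18006}{127075} + 5546744} = \frac{1}{\frac{704852511806}{127075}} = \frac{127075}{704852511806}$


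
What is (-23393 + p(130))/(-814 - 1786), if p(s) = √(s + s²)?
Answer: 23393/2600 - √17030/2600 ≈ 8.9471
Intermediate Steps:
(-23393 + p(130))/(-814 - 1786) = (-23393 + √(130*(1 + 130)))/(-814 - 1786) = (-23393 + √(130*131))/(-2600) = (-23393 + √17030)*(-1/2600) = 23393/2600 - √17030/2600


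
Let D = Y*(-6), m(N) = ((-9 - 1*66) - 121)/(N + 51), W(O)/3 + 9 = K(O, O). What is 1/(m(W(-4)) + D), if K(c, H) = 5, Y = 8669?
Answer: -39/2028742 ≈ -1.9224e-5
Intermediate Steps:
W(O) = -12 (W(O) = -27 + 3*5 = -27 + 15 = -12)
m(N) = -196/(51 + N) (m(N) = ((-9 - 66) - 121)/(51 + N) = (-75 - 121)/(51 + N) = -196/(51 + N))
D = -52014 (D = 8669*(-6) = -52014)
1/(m(W(-4)) + D) = 1/(-196/(51 - 12) - 52014) = 1/(-196/39 - 52014) = 1/(-2028742/39) = -39/2028742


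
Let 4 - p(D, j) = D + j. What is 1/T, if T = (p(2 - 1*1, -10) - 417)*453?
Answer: -1/183012 ≈ -5.4641e-6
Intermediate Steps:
p(D, j) = 4 - D - j (p(D, j) = 4 - (D + j) = 4 + (-D - j) = 4 - D - j)
T = -183012 (T = ((4 - (2 - 1*1) - 1*(-10)) - 417)*453 = ((4 - (2 - 1) + 10) - 417)*453 = ((4 - 1*1 + 10) - 417)*453 = ((4 - 1 + 10) - 417)*453 = (13 - 417)*453 = -404*453 = -183012)
1/T = 1/(-183012) = -1/183012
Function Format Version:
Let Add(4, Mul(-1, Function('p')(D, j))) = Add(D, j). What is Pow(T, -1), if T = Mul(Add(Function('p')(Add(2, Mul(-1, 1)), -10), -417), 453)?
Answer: Rational(-1, 183012) ≈ -5.4641e-6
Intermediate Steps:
Function('p')(D, j) = Add(4, Mul(-1, D), Mul(-1, j)) (Function('p')(D, j) = Add(4, Mul(-1, Add(D, j))) = Add(4, Add(Mul(-1, D), Mul(-1, j))) = Add(4, Mul(-1, D), Mul(-1, j)))
T = -183012 (T = Mul(Add(Add(4, Mul(-1, Add(2, Mul(-1, 1))), Mul(-1, -10)), -417), 453) = Mul(Add(Add(4, Mul(-1, Add(2, -1)), 10), -417), 453) = Mul(Add(Add(4, Mul(-1, 1), 10), -417), 453) = Mul(Add(Add(4, -1, 10), -417), 453) = Mul(Add(13, -417), 453) = Mul(-404, 453) = -183012)
Pow(T, -1) = Pow(-183012, -1) = Rational(-1, 183012)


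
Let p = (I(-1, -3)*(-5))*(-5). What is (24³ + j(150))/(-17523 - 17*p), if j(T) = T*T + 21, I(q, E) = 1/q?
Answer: -36345/17098 ≈ -2.1257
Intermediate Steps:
p = -25 (p = (-5/(-1))*(-5) = -1*(-5)*(-5) = 5*(-5) = -25)
j(T) = 21 + T² (j(T) = T² + 21 = 21 + T²)
(24³ + j(150))/(-17523 - 17*p) = (24³ + (21 + 150²))/(-17523 - 17*(-25)) = (13824 + (21 + 22500))/(-17523 + 425) = (13824 + 22521)/(-17098) = 36345*(-1/17098) = -36345/17098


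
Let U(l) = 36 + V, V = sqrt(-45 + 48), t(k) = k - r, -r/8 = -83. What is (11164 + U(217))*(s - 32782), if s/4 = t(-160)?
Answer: -404073600 - 36078*sqrt(3) ≈ -4.0414e+8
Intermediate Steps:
r = 664 (r = -8*(-83) = 664)
t(k) = -664 + k (t(k) = k - 1*664 = k - 664 = -664 + k)
V = sqrt(3) ≈ 1.7320
s = -3296 (s = 4*(-664 - 160) = 4*(-824) = -3296)
U(l) = 36 + sqrt(3)
(11164 + U(217))*(s - 32782) = (11164 + (36 + sqrt(3)))*(-3296 - 32782) = (11200 + sqrt(3))*(-36078) = -404073600 - 36078*sqrt(3)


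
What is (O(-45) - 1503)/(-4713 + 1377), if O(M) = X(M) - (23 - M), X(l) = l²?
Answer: -227/1668 ≈ -0.13609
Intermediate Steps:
O(M) = -23 + M + M² (O(M) = M² - (23 - M) = M² + (-23 + M) = -23 + M + M²)
(O(-45) - 1503)/(-4713 + 1377) = ((-23 - 45 + (-45)²) - 1503)/(-4713 + 1377) = ((-23 - 45 + 2025) - 1503)/(-3336) = (1957 - 1503)*(-1/3336) = 454*(-1/3336) = -227/1668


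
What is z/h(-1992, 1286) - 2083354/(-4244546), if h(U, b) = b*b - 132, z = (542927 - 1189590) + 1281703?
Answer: 95947250014/109672701821 ≈ 0.87485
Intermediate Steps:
z = 635040 (z = -646663 + 1281703 = 635040)
h(U, b) = -132 + b**2 (h(U, b) = b**2 - 132 = -132 + b**2)
z/h(-1992, 1286) - 2083354/(-4244546) = 635040/(-132 + 1286**2) - 2083354/(-4244546) = 635040/(-132 + 1653796) - 2083354*(-1/4244546) = 635040/1653664 + 1041677/2122273 = 635040*(1/1653664) + 1041677/2122273 = 19845/51677 + 1041677/2122273 = 95947250014/109672701821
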